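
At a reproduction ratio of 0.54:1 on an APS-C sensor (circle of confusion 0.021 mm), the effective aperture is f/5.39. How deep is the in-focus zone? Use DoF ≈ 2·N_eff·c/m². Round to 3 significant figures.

At magnification m, DoF ≈ 2·N_eff·c/m² = 2 × 5.39 × 0.021 / 0.54² = 0.2264 / 0.2916 ≈ 0.776 mm.

0.776 mm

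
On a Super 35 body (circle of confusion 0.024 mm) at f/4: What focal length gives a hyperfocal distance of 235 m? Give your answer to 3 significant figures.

150 mm

From H = f²/(N·c) + f, with f ≪ H: f ≈ √(H·N·c) = √(235000 × 4 × 0.024) = √22560 ≈ 150.2 mm.
The +f correction barely moves this — solving exactly, f² + N·c·f − N·c·H = 0 ⇒ f = (−N·c + √((N·c)² + 4·N·c·H))/2 = (−0.096 + √90240)/2 ≈ 150.15 mm, so f ≈ 150 mm.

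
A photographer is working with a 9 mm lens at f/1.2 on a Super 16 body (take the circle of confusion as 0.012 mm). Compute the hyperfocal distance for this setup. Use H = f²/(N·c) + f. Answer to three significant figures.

5.63 m

Hyperfocal distance H = f²/(N·c) + f = 9²/(1.2 × 0.012) + 9 = 81/0.0144 + 9 ≈ 5634.0 mm ≈ 5.63 m.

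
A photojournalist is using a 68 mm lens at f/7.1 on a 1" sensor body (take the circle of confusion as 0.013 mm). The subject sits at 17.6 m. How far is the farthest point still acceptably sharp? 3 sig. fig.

Hyperfocal distance H = f²/(N·c) + f = 68²/(7.1 × 0.013) + 68 = 4624/0.0923 + 68 ≈ 50165.5 mm ≈ 50.17 m.
Far limit Df = s·(H − f)/(H − s) = 17600 × (50165.5 − 68) / (50165.5 − 17600) = 17600 × 50097.5 / 32565.5 ≈ 27075 mm ≈ 27.1 m.

27.1 m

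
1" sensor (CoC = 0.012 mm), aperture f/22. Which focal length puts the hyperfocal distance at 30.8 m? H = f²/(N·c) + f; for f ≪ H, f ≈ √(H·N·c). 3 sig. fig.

From H = f²/(N·c) + f, with f ≪ H: f ≈ √(H·N·c) = √(30800 × 22 × 0.012) = √8131.2 ≈ 90.17 mm.
Exact: f² + N·c·f − N·c·H = 0 ⇒ f = (−N·c + √((N·c)² + 4·N·c·H))/2 = (−0.264 + √32525)/2 ≈ 90.041 mm ≈ 90.0 mm.

90.0 mm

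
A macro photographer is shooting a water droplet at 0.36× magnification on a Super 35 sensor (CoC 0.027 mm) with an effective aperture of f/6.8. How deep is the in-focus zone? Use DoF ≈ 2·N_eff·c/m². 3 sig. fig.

At magnification m, DoF ≈ 2·N_eff·c/m² = 2 × 6.8 × 0.027 / 0.36² = 0.3672 / 0.1296 ≈ 2.83 mm.

2.83 mm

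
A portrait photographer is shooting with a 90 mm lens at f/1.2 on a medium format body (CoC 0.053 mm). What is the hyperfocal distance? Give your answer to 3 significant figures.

Hyperfocal distance H = f²/(N·c) + f = 90²/(1.2 × 0.053) + 90 = 8100/0.0636 + 90 ≈ 127448.5 mm ≈ 127 m.

127 m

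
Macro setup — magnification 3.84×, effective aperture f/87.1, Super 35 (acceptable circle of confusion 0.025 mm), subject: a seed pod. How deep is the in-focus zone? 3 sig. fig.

At magnification m, DoF ≈ 2·N_eff·c/m² = 2 × 87.1 × 0.025 / 3.84² = 4.355 / 14.75 ≈ 0.295 mm.

0.295 mm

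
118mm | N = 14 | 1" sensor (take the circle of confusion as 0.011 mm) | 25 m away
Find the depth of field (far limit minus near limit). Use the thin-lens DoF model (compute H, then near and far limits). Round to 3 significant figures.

14.9 m

Hyperfocal distance H = f²/(N·c) + f = 118²/(14 × 0.011) + 118 = 13924/0.154 + 118 ≈ 90533.6 mm ≈ 90.53 m.
Near limit Dn = s·(H − f)/(H + s − 2f) = 25000 × (90533.6 − 118) / (90533.6 + 25000 − 2 × 118) = 25000 × 90415.6 / 115297.6 ≈ 19605 mm.
Far limit Df = s·(H − f)/(H − s) = 25000 × (90533.6 − 118) / (90533.6 − 25000) = 25000 × 90415.6 / 65533.6 ≈ 34492 mm.
Depth of field = Df − Dn = 34492 − 19605 ≈ 14887 mm ≈ 14.9 m.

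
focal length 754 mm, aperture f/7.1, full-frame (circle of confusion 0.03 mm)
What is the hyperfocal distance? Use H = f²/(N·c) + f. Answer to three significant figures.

Hyperfocal distance H = f²/(N·c) + f = 754²/(7.1 × 0.03) + 754 = 568516/0.213 + 754 ≈ 2669843.2 mm ≈ 2670 m.

2670 m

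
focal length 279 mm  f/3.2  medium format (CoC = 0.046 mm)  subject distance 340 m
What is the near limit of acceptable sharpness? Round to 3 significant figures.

Hyperfocal distance H = f²/(N·c) + f = 279²/(3.2 × 0.046) + 279 = 77841/0.1472 + 279 ≈ 529090.1 mm ≈ 529.1 m.
Near limit Dn = s·(H − f)/(H + s − 2f) = 340000 × (529090.1 − 279) / (529090.1 + 340000 − 2 × 279) = 340000 × 528811.1 / 868532.1 ≈ 207011 mm ≈ 207 m.

207 m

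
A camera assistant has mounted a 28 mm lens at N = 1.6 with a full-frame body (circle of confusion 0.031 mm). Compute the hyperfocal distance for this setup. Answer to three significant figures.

15.8 m

Hyperfocal distance H = f²/(N·c) + f = 28²/(1.6 × 0.031) + 28 = 784/0.0496 + 28 ≈ 15834.5 mm ≈ 15.8 m.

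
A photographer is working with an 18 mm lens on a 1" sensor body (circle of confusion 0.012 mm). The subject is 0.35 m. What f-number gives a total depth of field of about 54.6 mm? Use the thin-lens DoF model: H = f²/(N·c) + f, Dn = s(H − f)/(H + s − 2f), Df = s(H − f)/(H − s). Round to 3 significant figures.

Write h = H − f = f²/(N·c). The thin-lens limits are Dn = s·h/(h + (s−f)) and Df = s·h/(h − (s−f)), so DoF = Df − Dn = 2·s·(s−f)·h / (h² − (s−f)²).
That is a quadratic in h: DoF·h² − 2·s·(s−f)·h − DoF·(s−f)² = 0 ⇒ h = (s−f)·(s + √(s² + DoF²)) / DoF = 332 × (350 + √(350² + 54.6²)) / 54.6 = 332 × (350 + 354.233) / 54.6 ≈ 4282.2 mm.
Then N = f²/(c·h) = 18² / (0.012 × 4282.2) = 324 / 51.386 ≈ 6.31.

f/6.31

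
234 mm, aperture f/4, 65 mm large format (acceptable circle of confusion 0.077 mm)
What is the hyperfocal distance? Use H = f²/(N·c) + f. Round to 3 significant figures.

178 m

Hyperfocal distance H = f²/(N·c) + f = 234²/(4 × 0.077) + 234 = 54756/0.308 + 234 ≈ 178013.2 mm ≈ 178 m.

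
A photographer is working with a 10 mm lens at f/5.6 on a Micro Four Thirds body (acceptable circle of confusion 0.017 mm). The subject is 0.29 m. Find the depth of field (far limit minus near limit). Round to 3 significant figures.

Hyperfocal distance H = f²/(N·c) + f = 10²/(5.6 × 0.017) + 10 = 100/0.0952 + 10 ≈ 1060.4 mm ≈ 1.060 m.
Near limit Dn = s·(H − f)/(H + s − 2f) = 290 × (1060.4 − 10) / (1060.4 + 290 − 2 × 10) = 290 × 1050.4 / 1330.4 ≈ 228.97 mm.
Far limit Df = s·(H − f)/(H − s) = 290 × (1060.4 − 10) / (1060.4 − 290) = 290 × 1050.4 / 770.4 ≈ 395.40 mm.
Depth of field = Df − Dn = 395.40 − 228.97 ≈ 166.43 mm.

166 mm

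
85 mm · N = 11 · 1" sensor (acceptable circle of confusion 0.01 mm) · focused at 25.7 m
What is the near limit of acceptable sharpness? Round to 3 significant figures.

18.5 m

Hyperfocal distance H = f²/(N·c) + f = 85²/(11 × 0.01) + 85 = 7225/0.11 + 85 ≈ 65766.8 mm ≈ 65.77 m.
Near limit Dn = s·(H − f)/(H + s − 2f) = 25700 × (65766.8 − 85) / (65766.8 + 25700 − 2 × 85) = 25700 × 65681.8 / 91296.8 ≈ 18489 mm ≈ 18.5 m.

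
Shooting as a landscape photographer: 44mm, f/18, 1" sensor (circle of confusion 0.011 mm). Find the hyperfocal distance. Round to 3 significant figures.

Hyperfocal distance H = f²/(N·c) + f = 44²/(18 × 0.011) + 44 = 1936/0.198 + 44 ≈ 9821.8 mm ≈ 9.82 m.

9.82 m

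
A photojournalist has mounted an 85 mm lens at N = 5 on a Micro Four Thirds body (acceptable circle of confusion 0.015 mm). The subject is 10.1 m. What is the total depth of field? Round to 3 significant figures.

2.12 m

Hyperfocal distance H = f²/(N·c) + f = 85²/(5 × 0.015) + 85 = 7225/0.075 + 85 ≈ 96418.3 mm ≈ 96.42 m.
Near limit Dn = s·(H − f)/(H + s − 2f) = 10100 × (96418.3 − 85) / (96418.3 + 10100 − 2 × 85) = 10100 × 96333.3 / 106348.3 ≈ 9148.9 mm.
Far limit Df = s·(H − f)/(H − s) = 10100 × (96418.3 − 85) / (96418.3 − 10100) = 10100 × 96333.3 / 86318.3 ≈ 11271.8 mm.
Depth of field = Df − Dn = 11271.8 − 9148.9 ≈ 2122.9 mm ≈ 2.12 m.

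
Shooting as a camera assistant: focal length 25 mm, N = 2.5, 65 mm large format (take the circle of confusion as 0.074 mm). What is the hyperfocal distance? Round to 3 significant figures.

3.40 m

Hyperfocal distance H = f²/(N·c) + f = 25²/(2.5 × 0.074) + 25 = 625/0.185 + 25 ≈ 3403.4 mm ≈ 3.40 m.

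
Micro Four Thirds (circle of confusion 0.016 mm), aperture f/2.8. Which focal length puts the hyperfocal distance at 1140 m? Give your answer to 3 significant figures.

From H = f²/(N·c) + f, with f ≪ H: f ≈ √(H·N·c) = √(1140000 × 2.8 × 0.016) = √51072 ≈ 226.0 mm.
The +f correction barely moves this — solving exactly, f² + N·c·f − N·c·H = 0 ⇒ f = (−N·c + √((N·c)² + 4·N·c·H))/2 = (−0.0448 + √204288)/2 ≈ 225.97 mm, so f ≈ 226 mm.

226 mm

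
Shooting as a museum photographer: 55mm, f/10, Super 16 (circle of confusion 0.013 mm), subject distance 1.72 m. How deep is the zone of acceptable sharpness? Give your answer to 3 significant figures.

Hyperfocal distance H = f²/(N·c) + f = 55²/(10 × 0.013) + 55 = 3025/0.13 + 55 ≈ 23324.2 mm ≈ 23.32 m.
Near limit Dn = s·(H − f)/(H + s − 2f) = 1720 × (23324.2 − 55) / (23324.2 + 1720 − 2 × 55) = 1720 × 23269.2 / 24934.2 ≈ 1605.15 mm.
Far limit Df = s·(H − f)/(H − s) = 1720 × (23324.2 − 55) / (23324.2 − 1720) = 1720 × 23269.2 / 21604.2 ≈ 1852.56 mm.
Depth of field = Df − Dn = 1852.56 − 1605.15 ≈ 247.41 mm.

247 mm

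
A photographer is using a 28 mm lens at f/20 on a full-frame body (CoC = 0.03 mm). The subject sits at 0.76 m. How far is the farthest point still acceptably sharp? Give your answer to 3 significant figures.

Hyperfocal distance H = f²/(N·c) + f = 28²/(20 × 0.03) + 28 = 784/0.6 + 28 ≈ 1334.7 mm ≈ 1.335 m.
Far limit Df = s·(H − f)/(H − s) = 760 × (1334.7 − 28) / (1334.7 − 760) = 760 × 1306.7 / 574.7 ≈ 1728.1 mm ≈ 1.73 m.

1.73 m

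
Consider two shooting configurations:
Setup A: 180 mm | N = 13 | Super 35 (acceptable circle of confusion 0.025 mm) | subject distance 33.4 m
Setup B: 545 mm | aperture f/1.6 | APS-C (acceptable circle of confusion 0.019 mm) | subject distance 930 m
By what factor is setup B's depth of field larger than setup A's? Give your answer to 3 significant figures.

7.13

Setup A: H = 180²/(13×0.025) + 180 ≈ 99872.3 mm; DoF = Df − Dn = 50092 − 25052 ≈ 25040 mm.
Setup B: H = 545²/(1.6×0.019) + 545 ≈ 9771104.2 mm; DoF = Df − Dn = 1027770 − 849216 ≈ 178554 mm.
Ratio = 178554 / 25040 ≈ 7.13.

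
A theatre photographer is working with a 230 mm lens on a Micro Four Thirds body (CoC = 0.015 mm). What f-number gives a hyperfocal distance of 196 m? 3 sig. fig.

Rearrange H = f²/(N·c) + f for N: N = f² / ((H − f)·c).
N = 230² / ((196000 − 230) × 0.015) = 52900 / 2937 ≈ 18.

f/18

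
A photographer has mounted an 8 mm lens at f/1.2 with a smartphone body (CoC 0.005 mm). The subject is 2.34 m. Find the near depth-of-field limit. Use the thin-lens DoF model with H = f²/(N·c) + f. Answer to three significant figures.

1.92 m

Hyperfocal distance H = f²/(N·c) + f = 8²/(1.2 × 0.005) + 8 = 64/0.006 + 8 ≈ 10674.7 mm ≈ 10.67 m.
Near limit Dn = s·(H − f)/(H + s − 2f) = 2340 × (10674.7 − 8) / (10674.7 + 2340 − 2 × 8) = 2340 × 10666.7 / 12998.7 ≈ 1920.2 mm ≈ 1.92 m.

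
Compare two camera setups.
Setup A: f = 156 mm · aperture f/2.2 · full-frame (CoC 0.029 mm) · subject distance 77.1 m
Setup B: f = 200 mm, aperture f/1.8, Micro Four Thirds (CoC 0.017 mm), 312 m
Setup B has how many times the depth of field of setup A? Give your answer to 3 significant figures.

Setup A: H = 156²/(2.2×0.029) + 156 ≈ 381598.0 mm; DoF = Df − Dn = 96582 − 64158 ≈ 32424 mm.
Setup B: H = 200²/(1.8×0.017) + 200 ≈ 1307389.5 mm; DoF = Df − Dn = 409732 − 251912 ≈ 157820 mm.
Ratio = 157820 / 32424 ≈ 4.87.

4.87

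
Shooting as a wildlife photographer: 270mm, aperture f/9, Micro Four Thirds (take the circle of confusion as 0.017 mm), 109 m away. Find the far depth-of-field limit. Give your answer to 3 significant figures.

141 m

Hyperfocal distance H = f²/(N·c) + f = 270²/(9 × 0.017) + 270 = 72900/0.153 + 270 ≈ 476740.6 mm ≈ 476.7 m.
Far limit Df = s·(H − f)/(H − s) = 109000 × (476740.6 − 270) / (476740.6 − 109000) = 109000 × 476470.6 / 367740.6 ≈ 141228 mm ≈ 141 m.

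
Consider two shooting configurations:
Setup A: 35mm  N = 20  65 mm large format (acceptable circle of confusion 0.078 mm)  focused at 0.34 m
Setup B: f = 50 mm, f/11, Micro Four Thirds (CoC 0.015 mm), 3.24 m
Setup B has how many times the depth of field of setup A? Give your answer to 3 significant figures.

Setup A: H = 35²/(20×0.078) + 35 ≈ 820.3 mm; DoF = Df − Dn = 555.93 − 244.88 ≈ 311.05 mm.
Setup B: H = 50²/(11×0.015) + 50 ≈ 15201.5 mm; DoF = Df − Dn = 4104.1 − 2676.5 ≈ 1427.6 mm.
Ratio = 1427.6 / 311.05 ≈ 4.59.

4.59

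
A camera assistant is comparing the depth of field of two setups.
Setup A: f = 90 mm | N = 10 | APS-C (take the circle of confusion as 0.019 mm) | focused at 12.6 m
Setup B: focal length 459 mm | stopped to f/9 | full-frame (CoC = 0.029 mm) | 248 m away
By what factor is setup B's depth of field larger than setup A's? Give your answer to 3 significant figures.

20.7

Setup A: H = 90²/(10×0.019) + 90 ≈ 42721.6 mm; DoF = Df − Dn = 17833.0 − 9741.4 ≈ 8091.6 mm.
Setup B: H = 459²/(9×0.029) + 459 ≈ 807665.9 mm; DoF = Df − Dn = 357691 − 189796 ≈ 167895 mm.
Ratio = 167895 / 8091.6 ≈ 20.7.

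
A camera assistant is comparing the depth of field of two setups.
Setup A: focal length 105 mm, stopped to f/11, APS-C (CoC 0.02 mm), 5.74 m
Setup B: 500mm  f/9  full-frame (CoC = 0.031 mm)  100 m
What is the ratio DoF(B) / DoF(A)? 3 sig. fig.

17.2

Setup A: H = 105²/(11×0.02) + 105 ≈ 50218.6 mm; DoF = Df − Dn = 6467.2 − 5159.8 ≈ 1307.4 mm.
Setup B: H = 500²/(9×0.031) + 500 ≈ 896557.3 mm; DoF = Df − Dn = 112491 − 90006 ≈ 22485 mm.
Ratio = 22485 / 1307.4 ≈ 17.2.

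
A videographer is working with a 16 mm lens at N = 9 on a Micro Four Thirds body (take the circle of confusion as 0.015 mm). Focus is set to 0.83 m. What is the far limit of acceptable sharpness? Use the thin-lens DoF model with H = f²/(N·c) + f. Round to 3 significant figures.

1.45 m

Hyperfocal distance H = f²/(N·c) + f = 16²/(9 × 0.015) + 16 = 256/0.135 + 16 ≈ 1912.3 mm ≈ 1.912 m.
Far limit Df = s·(H − f)/(H − s) = 830 × (1912.3 − 16) / (1912.3 − 830) = 830 × 1896.3 / 1082.3 ≈ 1454.2 mm ≈ 1.45 m.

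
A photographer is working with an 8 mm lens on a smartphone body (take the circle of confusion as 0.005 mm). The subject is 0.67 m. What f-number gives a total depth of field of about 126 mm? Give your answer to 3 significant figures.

f/1.80

Write h = H − f = f²/(N·c). The thin-lens limits are Dn = s·h/(h + (s−f)) and Df = s·h/(h − (s−f)), so DoF = Df − Dn = 2·s·(s−f)·h / (h² − (s−f)²).
That is a quadratic in h: DoF·h² − 2·s·(s−f)·h − DoF·(s−f)² = 0 ⇒ h = (s−f)·(s + √(s² + DoF²)) / DoF = 662 × (670 + √(670² + 126²)) / 126 = 662 × (670 + 681.745) / 126 ≈ 7102.0 mm.
Then N = f²/(c·h) = 8² / (0.005 × 7102.0) = 64 / 35.510 ≈ 1.80.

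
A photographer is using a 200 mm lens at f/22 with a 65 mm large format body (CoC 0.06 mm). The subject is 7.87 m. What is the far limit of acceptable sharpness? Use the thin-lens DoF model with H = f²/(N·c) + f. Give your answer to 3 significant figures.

10.5 m

Hyperfocal distance H = f²/(N·c) + f = 200²/(22 × 0.06) + 200 = 40000/1.32 + 200 ≈ 30503.0 mm ≈ 30.50 m.
Far limit Df = s·(H − f)/(H − s) = 7870 × (30503.0 − 200) / (30503.0 − 7870) = 7870 × 30303.0 / 22633.0 ≈ 10537 mm ≈ 10.5 m.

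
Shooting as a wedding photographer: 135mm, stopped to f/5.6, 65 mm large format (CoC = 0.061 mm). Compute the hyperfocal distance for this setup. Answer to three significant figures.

53.5 m

Hyperfocal distance H = f²/(N·c) + f = 135²/(5.6 × 0.061) + 135 = 18225/0.3416 + 135 ≈ 53486.9 mm ≈ 53.5 m.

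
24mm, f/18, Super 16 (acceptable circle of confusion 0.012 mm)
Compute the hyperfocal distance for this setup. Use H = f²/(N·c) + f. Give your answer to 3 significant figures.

2.69 m

Hyperfocal distance H = f²/(N·c) + f = 24²/(18 × 0.012) + 24 = 576/0.216 + 24 ≈ 2690.7 mm ≈ 2.69 m.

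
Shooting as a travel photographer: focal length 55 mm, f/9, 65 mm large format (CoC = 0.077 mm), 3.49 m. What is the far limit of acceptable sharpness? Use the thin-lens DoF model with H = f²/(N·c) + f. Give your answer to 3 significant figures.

16.4 m

Hyperfocal distance H = f²/(N·c) + f = 55²/(9 × 0.077) + 55 = 3025/0.693 + 55 ≈ 4420.1 mm ≈ 4.420 m.
Far limit Df = s·(H − f)/(H − s) = 3490 × (4420.1 − 55) / (4420.1 − 3490) = 3490 × 4365.1 / 930.1 ≈ 16379 mm ≈ 16.4 m.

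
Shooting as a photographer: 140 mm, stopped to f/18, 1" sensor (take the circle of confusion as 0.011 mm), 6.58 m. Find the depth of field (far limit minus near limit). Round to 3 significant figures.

0.860 m

Hyperfocal distance H = f²/(N·c) + f = 140²/(18 × 0.011) + 140 = 19600/0.198 + 140 ≈ 99129.9 mm ≈ 99.13 m.
Near limit Dn = s·(H − f)/(H + s − 2f) = 6580 × (99129.9 − 140) / (99129.9 + 6580 − 2 × 140) = 6580 × 98989.9 / 105429.9 ≈ 6178.07 mm.
Far limit Df = s·(H − f)/(H − s) = 6580 × (99129.9 − 140) / (99129.9 − 6580) = 6580 × 98989.9 / 92549.9 ≈ 7037.86 mm.
Depth of field = Df − Dn = 7037.86 − 6178.07 ≈ 859.79 mm ≈ 0.860 m.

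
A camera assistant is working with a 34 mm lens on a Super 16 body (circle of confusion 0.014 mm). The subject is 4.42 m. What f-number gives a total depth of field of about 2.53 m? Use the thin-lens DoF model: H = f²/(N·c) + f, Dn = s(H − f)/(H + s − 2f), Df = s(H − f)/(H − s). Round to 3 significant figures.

f/5.01

Write h = H − f = f²/(N·c). The thin-lens limits are Dn = s·h/(h + (s−f)) and Df = s·h/(h − (s−f)), so DoF = Df − Dn = 2·s·(s−f)·h / (h² − (s−f)²).
That is a quadratic in h: DoF·h² − 2·s·(s−f)·h − DoF·(s−f)² = 0 ⇒ h = (s−f)·(s + √(s² + DoF²)) / DoF = 4386 × (4420 + √(4420² + 2530²)) / 2530 = 4386 × (4420 + 5092.87) / 2530 ≈ 16491 mm.
Then N = f²/(c·h) = 34² / (0.014 × 16491) = 1156 / 230.88 ≈ 5.01.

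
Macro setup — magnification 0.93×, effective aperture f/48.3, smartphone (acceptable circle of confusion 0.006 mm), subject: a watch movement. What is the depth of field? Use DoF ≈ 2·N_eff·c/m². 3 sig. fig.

At magnification m, DoF ≈ 2·N_eff·c/m² = 2 × 48.3 × 0.006 / 0.93² = 0.5796 / 0.8649 ≈ 0.67 mm.

0.670 mm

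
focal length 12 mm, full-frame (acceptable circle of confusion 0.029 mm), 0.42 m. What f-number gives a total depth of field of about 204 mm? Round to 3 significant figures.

f/2.80

Write h = H − f = f²/(N·c). The thin-lens limits are Dn = s·h/(h + (s−f)) and Df = s·h/(h − (s−f)), so DoF = Df − Dn = 2·s·(s−f)·h / (h² − (s−f)²).
That is a quadratic in h: DoF·h² − 2·s·(s−f)·h − DoF·(s−f)² = 0 ⇒ h = (s−f)·(s + √(s² + DoF²)) / DoF = 408 × (420 + √(420² + 204²)) / 204 = 408 × (420 + 466.922) / 204 ≈ 1773.8 mm.
Then N = f²/(c·h) = 12² / (0.029 × 1773.8) = 144 / 51.441 ≈ 2.80.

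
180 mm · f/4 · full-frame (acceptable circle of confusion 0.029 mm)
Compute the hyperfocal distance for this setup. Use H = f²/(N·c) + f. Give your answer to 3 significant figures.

279 m

Hyperfocal distance H = f²/(N·c) + f = 180²/(4 × 0.029) + 180 = 32400/0.116 + 180 ≈ 279490.3 mm ≈ 279 m.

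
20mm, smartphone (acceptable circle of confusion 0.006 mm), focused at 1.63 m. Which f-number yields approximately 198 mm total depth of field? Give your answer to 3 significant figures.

f/2.51

Write h = H − f = f²/(N·c). The thin-lens limits are Dn = s·h/(h + (s−f)) and Df = s·h/(h − (s−f)), so DoF = Df − Dn = 2·s·(s−f)·h / (h² − (s−f)²).
That is a quadratic in h: DoF·h² − 2·s·(s−f)·h − DoF·(s−f)² = 0 ⇒ h = (s−f)·(s + √(s² + DoF²)) / DoF = 1610 × (1630 + √(1630² + 198²)) / 198 = 1610 × (1630 + 1641.98) / 198 ≈ 26606 mm.
Then N = f²/(c·h) = 20² / (0.006 × 26606) = 400 / 159.63 ≈ 2.51.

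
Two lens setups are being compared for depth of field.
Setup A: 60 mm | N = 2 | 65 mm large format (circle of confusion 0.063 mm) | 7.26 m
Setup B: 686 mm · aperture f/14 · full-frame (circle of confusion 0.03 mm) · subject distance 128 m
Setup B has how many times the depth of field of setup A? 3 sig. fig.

Setup A: H = 60²/(2×0.063) + 60 ≈ 28631.4 mm; DoF = Df − Dn = 9705.9 − 5798.7 ≈ 3907.2 mm.
Setup B: H = 686²/(14×0.03) + 686 ≈ 1121152.7 mm; DoF = Df − Dn = 144409 − 114940 ≈ 29469 mm.
Ratio = 29469 / 3907.2 ≈ 7.54.

7.54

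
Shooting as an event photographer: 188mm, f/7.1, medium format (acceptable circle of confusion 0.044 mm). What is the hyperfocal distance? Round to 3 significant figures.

113 m

Hyperfocal distance H = f²/(N·c) + f = 188²/(7.1 × 0.044) + 188 = 35344/0.3124 + 188 ≈ 113325.0 mm ≈ 113 m.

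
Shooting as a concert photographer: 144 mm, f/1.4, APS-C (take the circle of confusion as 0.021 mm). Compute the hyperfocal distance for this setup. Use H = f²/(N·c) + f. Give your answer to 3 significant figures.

Hyperfocal distance H = f²/(N·c) + f = 144²/(1.4 × 0.021) + 144 = 20736/0.0294 + 144 ≈ 705450.1 mm ≈ 705 m.

705 m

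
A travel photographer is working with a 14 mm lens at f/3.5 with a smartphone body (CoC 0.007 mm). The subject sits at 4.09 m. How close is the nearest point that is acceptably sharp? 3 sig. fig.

2.71 m

Hyperfocal distance H = f²/(N·c) + f = 14²/(3.5 × 0.007) + 14 = 196/0.0245 + 14 ≈ 8014.0 mm ≈ 8.014 m.
Near limit Dn = s·(H − f)/(H + s − 2f) = 4090 × (8014.0 − 14) / (8014.0 + 4090 − 2 × 14) = 4090 × 8000.0 / 12076.0 ≈ 2709.5 mm ≈ 2.71 m.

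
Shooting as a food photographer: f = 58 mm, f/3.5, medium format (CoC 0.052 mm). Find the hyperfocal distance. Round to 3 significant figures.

Hyperfocal distance H = f²/(N·c) + f = 58²/(3.5 × 0.052) + 58 = 3364/0.182 + 58 ≈ 18541.5 mm ≈ 18.5 m.

18.5 m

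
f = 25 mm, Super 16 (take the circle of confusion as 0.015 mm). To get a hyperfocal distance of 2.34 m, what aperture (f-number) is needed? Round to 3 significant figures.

f/18

Rearrange H = f²/(N·c) + f for N: N = f² / ((H − f)·c).
N = 25² / ((2340 − 25) × 0.015) = 625 / 34.73 ≈ 18.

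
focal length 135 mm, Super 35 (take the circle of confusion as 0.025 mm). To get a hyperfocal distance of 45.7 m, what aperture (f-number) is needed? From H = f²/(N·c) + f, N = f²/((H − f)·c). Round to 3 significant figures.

Rearrange H = f²/(N·c) + f for N: N = f² / ((H − f)·c).
N = 135² / ((45700 − 135) × 0.025) = 18225 / 1139 ≈ 16.

f/16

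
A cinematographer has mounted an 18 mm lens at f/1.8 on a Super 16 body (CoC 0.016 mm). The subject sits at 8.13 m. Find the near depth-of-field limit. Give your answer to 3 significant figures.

Hyperfocal distance H = f²/(N·c) + f = 18²/(1.8 × 0.016) + 18 = 324/0.0288 + 18 ≈ 11268.0 mm ≈ 11.27 m.
Near limit Dn = s·(H − f)/(H + s − 2f) = 8130 × (11268.0 − 18) / (11268.0 + 8130 − 2 × 18) = 8130 × 11250.0 / 19362.0 ≈ 4723.8 mm ≈ 4.72 m.

4.72 m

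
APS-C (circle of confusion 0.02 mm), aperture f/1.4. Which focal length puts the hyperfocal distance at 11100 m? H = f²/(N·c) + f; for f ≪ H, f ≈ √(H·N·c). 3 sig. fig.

557 mm

From H = f²/(N·c) + f, with f ≪ H: f ≈ √(H·N·c) = √(11100000 × 1.4 × 0.02) = √310800 ≈ 557.5 mm.
Exact: f² + N·c·f − N·c·H = 0 ⇒ f = (−N·c + √((N·c)² + 4·N·c·H))/2 = (−0.028 + √1243200)/2 ≈ 557.48 mm ≈ 557 mm.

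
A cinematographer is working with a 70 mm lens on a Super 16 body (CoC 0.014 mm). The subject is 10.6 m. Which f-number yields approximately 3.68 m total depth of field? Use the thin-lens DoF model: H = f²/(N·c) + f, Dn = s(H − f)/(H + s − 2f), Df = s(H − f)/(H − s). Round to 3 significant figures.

f/5.61

Write h = H − f = f²/(N·c). The thin-lens limits are Dn = s·h/(h + (s−f)) and Df = s·h/(h − (s−f)), so DoF = Df − Dn = 2·s·(s−f)·h / (h² − (s−f)²).
That is a quadratic in h: DoF·h² − 2·s·(s−f)·h − DoF·(s−f)² = 0 ⇒ h = (s−f)·(s + √(s² + DoF²)) / DoF = 10530 × (10600 + √(10600² + 3680²)) / 3680 = 10530 × (10600 + 11220.6) / 3680 ≈ 62438 mm.
Then N = f²/(c·h) = 70² / (0.014 × 62438) = 4900 / 874.13 ≈ 5.61.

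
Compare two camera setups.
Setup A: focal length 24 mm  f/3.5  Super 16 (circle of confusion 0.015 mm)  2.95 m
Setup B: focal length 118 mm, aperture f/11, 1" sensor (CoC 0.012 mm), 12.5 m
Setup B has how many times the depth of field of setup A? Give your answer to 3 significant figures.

Setup A: H = 24²/(3.5×0.015) + 24 ≈ 10995.4 mm; DoF = Df − Dn = 4022.9 − 2328.9 ≈ 1694.0 mm.
Setup B: H = 118²/(11×0.012) + 118 ≈ 105602.8 mm; DoF = Df − Dn = 14162.4 − 11186.9 ≈ 2975.5 mm.
Ratio = 2975.5 / 1694.0 ≈ 1.76.

1.76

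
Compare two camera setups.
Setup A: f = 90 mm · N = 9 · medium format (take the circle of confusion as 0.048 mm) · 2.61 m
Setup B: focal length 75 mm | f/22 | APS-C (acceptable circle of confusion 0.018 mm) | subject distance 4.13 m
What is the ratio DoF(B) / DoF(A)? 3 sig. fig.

3.59

Setup A: H = 90²/(9×0.048) + 90 ≈ 18840.0 mm; DoF = Df − Dn = 3015.25 − 2300.78 ≈ 714.47 mm.
Setup B: H = 75²/(22×0.018) + 75 ≈ 14279.5 mm; DoF = Df − Dn = 5780.0 − 3212.8 ≈ 2567.2 mm.
Ratio = 2567.2 / 714.47 ≈ 3.59.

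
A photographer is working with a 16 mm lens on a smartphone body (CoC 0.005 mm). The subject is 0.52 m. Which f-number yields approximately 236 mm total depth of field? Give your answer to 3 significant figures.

f/22

Write h = H − f = f²/(N·c). The thin-lens limits are Dn = s·h/(h + (s−f)) and Df = s·h/(h − (s−f)), so DoF = Df − Dn = 2·s·(s−f)·h / (h² − (s−f)²).
That is a quadratic in h: DoF·h² − 2·s·(s−f)·h − DoF·(s−f)² = 0 ⇒ h = (s−f)·(s + √(s² + DoF²)) / DoF = 504 × (520 + √(520² + 236²)) / 236 = 504 × (520 + 571.048) / 236 ≈ 2330.0 mm.
Then N = f²/(c·h) = 16² / (0.005 × 2330.0) = 256 / 11.650 ≈ 22.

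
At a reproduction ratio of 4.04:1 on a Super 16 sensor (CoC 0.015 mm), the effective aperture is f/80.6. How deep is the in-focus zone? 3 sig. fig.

0.148 mm

At magnification m, DoF ≈ 2·N_eff·c/m² = 2 × 80.6 × 0.015 / 4.04² = 2.418 / 16.32 ≈ 0.148 mm.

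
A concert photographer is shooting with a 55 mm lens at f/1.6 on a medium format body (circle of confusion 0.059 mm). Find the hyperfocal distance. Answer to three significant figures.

32.1 m

Hyperfocal distance H = f²/(N·c) + f = 55²/(1.6 × 0.059) + 55 = 3025/0.0944 + 55 ≈ 32099.5 mm ≈ 32.1 m.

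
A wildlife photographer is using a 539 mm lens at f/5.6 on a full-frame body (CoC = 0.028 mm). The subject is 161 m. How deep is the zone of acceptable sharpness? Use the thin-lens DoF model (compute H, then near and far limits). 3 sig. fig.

28.1 m

Hyperfocal distance H = f²/(N·c) + f = 539²/(5.6 × 0.028) + 539 = 290521/0.1568 + 539 ≈ 1853351.5 mm ≈ 1853 m.
Near limit Dn = s·(H − f)/(H + s − 2f) = 161000 × (1853351.5 − 539) / (1853351.5 + 161000 − 2 × 539) = 161000 × 1852812.5 / 2013273.5 ≈ 148168 mm.
Far limit Df = s·(H − f)/(H − s) = 161000 × (1853351.5 − 539) / (1853351.5 − 161000) = 161000 × 1852812.5 / 1692351.5 ≈ 176265 mm.
Depth of field = Df − Dn = 176265 − 148168 ≈ 28097 mm ≈ 28.1 m.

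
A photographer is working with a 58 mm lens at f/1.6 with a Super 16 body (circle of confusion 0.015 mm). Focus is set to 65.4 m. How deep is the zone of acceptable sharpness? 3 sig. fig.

77.9 m

Hyperfocal distance H = f²/(N·c) + f = 58²/(1.6 × 0.015) + 58 = 3364/0.024 + 58 ≈ 140224.7 mm ≈ 140.2 m.
Near limit Dn = s·(H − f)/(H + s − 2f) = 65400 × (140224.7 − 58) / (140224.7 + 65400 − 2 × 58) = 65400 × 140166.7 / 205508.7 ≈ 44606 mm.
Far limit Df = s·(H − f)/(H − s) = 65400 × (140224.7 − 58) / (140224.7 − 65400) = 65400 × 140166.7 / 74824.7 ≈ 122512 mm.
Depth of field = Df − Dn = 122512 − 44606 ≈ 77906 mm ≈ 77.9 m.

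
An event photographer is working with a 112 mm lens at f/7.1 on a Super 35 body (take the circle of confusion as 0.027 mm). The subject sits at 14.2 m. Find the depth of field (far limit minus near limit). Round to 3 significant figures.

Hyperfocal distance H = f²/(N·c) + f = 112²/(7.1 × 0.027) + 112 = 12544/0.1917 + 112 ≈ 65547.6 mm ≈ 65.55 m.
Near limit Dn = s·(H − f)/(H + s − 2f) = 14200 × (65547.6 − 112) / (65547.6 + 14200 − 2 × 112) = 14200 × 65435.6 / 79523.6 ≈ 11684.4 mm.
Far limit Df = s·(H − f)/(H − s) = 14200 × (65547.6 − 112) / (65547.6 − 14200) = 14200 × 65435.6 / 51347.6 ≈ 18096.0 mm.
Depth of field = Df − Dn = 18096.0 − 11684.4 ≈ 6411.6 mm ≈ 6.41 m.

6.41 m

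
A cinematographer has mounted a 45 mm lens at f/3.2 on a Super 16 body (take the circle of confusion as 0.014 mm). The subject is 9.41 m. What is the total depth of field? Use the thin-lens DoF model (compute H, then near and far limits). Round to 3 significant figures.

Hyperfocal distance H = f²/(N·c) + f = 45²/(3.2 × 0.014) + 45 = 2025/0.0448 + 45 ≈ 45245.9 mm ≈ 45.25 m.
Near limit Dn = s·(H − f)/(H + s − 2f) = 9410 × (45245.9 − 45) / (45245.9 + 9410 − 2 × 45) = 9410 × 45200.9 / 54565.9 ≈ 7795.0 mm.
Far limit Df = s·(H − f)/(H − s) = 9410 × (45245.9 − 45) / (45245.9 − 9410) = 9410 × 45200.9 / 35835.9 ≈ 11869.1 mm.
Depth of field = Df − Dn = 11869.1 − 7795.0 ≈ 4074.1 mm ≈ 4.07 m.

4.07 m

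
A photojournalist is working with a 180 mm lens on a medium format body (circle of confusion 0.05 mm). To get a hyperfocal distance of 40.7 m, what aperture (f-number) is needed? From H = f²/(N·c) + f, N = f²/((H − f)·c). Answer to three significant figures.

Rearrange H = f²/(N·c) + f for N: N = f² / ((H − f)·c).
N = 180² / ((40700 − 180) × 0.05) = 32400 / 2026 ≈ 16.

f/16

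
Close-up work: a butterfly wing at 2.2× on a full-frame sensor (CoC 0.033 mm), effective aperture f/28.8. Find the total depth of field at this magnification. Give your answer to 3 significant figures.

0.393 mm

At magnification m, DoF ≈ 2·N_eff·c/m² = 2 × 28.8 × 0.033 / 2.2² = 1.901 / 4.84 ≈ 0.393 mm.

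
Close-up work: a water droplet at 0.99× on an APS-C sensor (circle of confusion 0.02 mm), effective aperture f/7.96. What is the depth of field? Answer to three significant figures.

0.325 mm

At magnification m, DoF ≈ 2·N_eff·c/m² = 2 × 7.96 × 0.02 / 0.99² = 0.3184 / 0.9801 ≈ 0.325 mm.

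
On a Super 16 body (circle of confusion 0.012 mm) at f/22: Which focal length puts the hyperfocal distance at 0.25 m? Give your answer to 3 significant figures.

7.99 mm

From H = f²/(N·c) + f, with f ≪ H: f ≈ √(H·N·c) = √(250 × 22 × 0.012) = √66.000 ≈ 8.124 mm.
Exact: f² + N·c·f − N·c·H = 0 ⇒ f = (−N·c + √((N·c)² + 4·N·c·H))/2 = (−0.264 + √264.07)/2 ≈ 7.9931 mm ≈ 7.99 mm.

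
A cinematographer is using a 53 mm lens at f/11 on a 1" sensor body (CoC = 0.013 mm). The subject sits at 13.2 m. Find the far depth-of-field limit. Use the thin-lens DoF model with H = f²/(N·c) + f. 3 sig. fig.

39.9 m

Hyperfocal distance H = f²/(N·c) + f = 53²/(11 × 0.013) + 53 = 2809/0.143 + 53 ≈ 19696.4 mm ≈ 19.70 m.
Far limit Df = s·(H − f)/(H − s) = 13200 × (19696.4 − 53) / (19696.4 − 13200) = 13200 × 19643.4 / 6496.4 ≈ 39913 mm ≈ 39.9 m.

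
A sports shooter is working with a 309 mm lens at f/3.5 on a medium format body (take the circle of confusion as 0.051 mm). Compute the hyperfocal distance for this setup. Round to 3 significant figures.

Hyperfocal distance H = f²/(N·c) + f = 309²/(3.5 × 0.051) + 309 = 95481/0.1785 + 309 ≈ 535216.6 mm ≈ 535 m.

535 m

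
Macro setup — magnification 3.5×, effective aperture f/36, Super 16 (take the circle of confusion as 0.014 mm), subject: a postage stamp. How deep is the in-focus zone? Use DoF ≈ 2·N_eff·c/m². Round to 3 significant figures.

At magnification m, DoF ≈ 2·N_eff·c/m² = 2 × 36 × 0.014 / 3.5² = 1.008 / 12.25 ≈ 0.0823 mm.

0.0823 mm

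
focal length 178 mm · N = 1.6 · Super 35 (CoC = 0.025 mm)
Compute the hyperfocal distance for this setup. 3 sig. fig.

Hyperfocal distance H = f²/(N·c) + f = 178²/(1.6 × 0.025) + 178 = 31684/0.04 + 178 ≈ 792278.0 mm ≈ 792 m.

792 m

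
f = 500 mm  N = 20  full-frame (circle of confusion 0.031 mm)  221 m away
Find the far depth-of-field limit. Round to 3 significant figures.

488 m

Hyperfocal distance H = f²/(N·c) + f = 500²/(20 × 0.031) + 500 = 250000/0.62 + 500 ≈ 403725.8 mm ≈ 403.7 m.
Far limit Df = s·(H − f)/(H − s) = 221000 × (403725.8 − 500) / (403725.8 − 221000) = 221000 × 403225.8 / 182725.8 ≈ 487686 mm ≈ 488 m.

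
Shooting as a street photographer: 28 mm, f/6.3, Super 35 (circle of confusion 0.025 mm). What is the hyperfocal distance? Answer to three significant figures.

5.01 m

Hyperfocal distance H = f²/(N·c) + f = 28²/(6.3 × 0.025) + 28 = 784/0.1575 + 28 ≈ 5005.8 mm ≈ 5.01 m.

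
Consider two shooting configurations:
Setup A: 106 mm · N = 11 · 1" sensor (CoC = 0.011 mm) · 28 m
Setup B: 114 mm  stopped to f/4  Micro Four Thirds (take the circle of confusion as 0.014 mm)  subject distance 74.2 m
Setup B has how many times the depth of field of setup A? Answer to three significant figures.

Setup A: H = 106²/(11×0.011) + 106 ≈ 92965.5 mm; DoF = Df − Dn = 40022 − 21532 ≈ 18490 mm.
Setup B: H = 114²/(4×0.014) + 114 ≈ 232185.4 mm; DoF = Df − Dn = 108995 − 56245 ≈ 52750 mm.
Ratio = 52750 / 18490 ≈ 2.85.

2.85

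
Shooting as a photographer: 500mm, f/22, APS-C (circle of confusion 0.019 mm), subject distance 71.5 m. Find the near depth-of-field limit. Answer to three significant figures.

Hyperfocal distance H = f²/(N·c) + f = 500²/(22 × 0.019) + 500 = 250000/0.418 + 500 ≈ 598586.1 mm ≈ 598.6 m.
Near limit Dn = s·(H − f)/(H + s − 2f) = 71500 × (598586.1 − 500) / (598586.1 + 71500 − 2 × 500) = 71500 × 598086.1 / 669086.1 ≈ 63913 mm ≈ 63.9 m.

63.9 m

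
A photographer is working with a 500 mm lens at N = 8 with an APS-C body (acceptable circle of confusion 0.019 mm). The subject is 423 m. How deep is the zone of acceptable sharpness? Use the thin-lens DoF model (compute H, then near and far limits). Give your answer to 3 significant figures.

233 m

Hyperfocal distance H = f²/(N·c) + f = 500²/(8 × 0.019) + 500 = 250000/0.152 + 500 ≈ 1645236.8 mm ≈ 1645 m.
Near limit Dn = s·(H − f)/(H + s − 2f) = 423000 × (1645236.8 − 500) / (1645236.8 + 423000 − 2 × 500) = 423000 × 1644736.8 / 2067236.8 ≈ 336548 mm.
Far limit Df = s·(H − f)/(H − s) = 423000 × (1645236.8 − 500) / (1645236.8 − 423000) = 423000 × 1644736.8 / 1222236.8 ≈ 569222 mm.
Depth of field = Df − Dn = 569222 − 336548 ≈ 232674 mm ≈ 233 m.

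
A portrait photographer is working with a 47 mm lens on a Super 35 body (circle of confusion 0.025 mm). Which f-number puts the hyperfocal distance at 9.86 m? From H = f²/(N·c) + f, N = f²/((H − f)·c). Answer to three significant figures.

f/9

Rearrange H = f²/(N·c) + f for N: N = f² / ((H − f)·c).
N = 47² / ((9860 − 47) × 0.025) = 2209 / 245.3 ≈ 9.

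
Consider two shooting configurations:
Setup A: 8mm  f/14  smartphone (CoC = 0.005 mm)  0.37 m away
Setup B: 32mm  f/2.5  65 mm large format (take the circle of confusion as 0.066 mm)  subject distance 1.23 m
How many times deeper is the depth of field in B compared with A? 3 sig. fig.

Setup A: H = 8²/(14×0.005) + 8 ≈ 922.3 mm; DoF = Df − Dn = 612.52 − 265.05 ≈ 347.47 mm.
Setup B: H = 32²/(2.5×0.066) + 32 ≈ 6238.1 mm; DoF = Df − Dn = 1524.23 − 1030.98 ≈ 493.25 mm.
Ratio = 493.25 / 347.47 ≈ 1.42.

1.42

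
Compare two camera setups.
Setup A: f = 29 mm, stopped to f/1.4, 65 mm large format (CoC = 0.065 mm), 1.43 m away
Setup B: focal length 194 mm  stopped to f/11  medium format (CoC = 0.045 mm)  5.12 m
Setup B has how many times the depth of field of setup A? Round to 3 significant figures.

1.50

Setup A: H = 29²/(1.4×0.065) + 29 ≈ 9270.8 mm; DoF = Df − Dn = 1685.51 − 1241.76 ≈ 443.75 mm.
Setup B: H = 194²/(11×0.045) + 194 ≈ 76226.3 mm; DoF = Df − Dn = 5474.70 − 4808.47 ≈ 666.23 mm.
Ratio = 666.23 / 443.75 ≈ 1.50.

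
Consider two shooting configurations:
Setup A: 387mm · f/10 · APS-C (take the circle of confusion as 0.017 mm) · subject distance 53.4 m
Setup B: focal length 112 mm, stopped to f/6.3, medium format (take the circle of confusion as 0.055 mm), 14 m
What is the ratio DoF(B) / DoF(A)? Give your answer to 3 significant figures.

Setup A: H = 387²/(10×0.017) + 387 ≈ 881381.1 mm; DoF = Df − Dn = 56819.0 − 50369.1 ≈ 6449.9 mm.
Setup B: H = 112²/(6.3×0.055) + 112 ≈ 36314.0 mm; DoF = Df − Dn = 22713 − 10118 ≈ 12595 mm.
Ratio = 12595 / 6449.9 ≈ 1.95.

1.95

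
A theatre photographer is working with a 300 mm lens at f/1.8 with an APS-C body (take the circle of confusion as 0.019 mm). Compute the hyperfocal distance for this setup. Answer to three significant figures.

2630 m

Hyperfocal distance H = f²/(N·c) + f = 300²/(1.8 × 0.019) + 300 = 90000/0.0342 + 300 ≈ 2631878.9 mm ≈ 2630 m.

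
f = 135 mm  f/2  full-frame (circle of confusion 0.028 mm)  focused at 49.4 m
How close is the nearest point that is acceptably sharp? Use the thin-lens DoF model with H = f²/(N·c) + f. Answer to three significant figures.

Hyperfocal distance H = f²/(N·c) + f = 135²/(2 × 0.028) + 135 = 18225/0.056 + 135 ≈ 325581.4 mm ≈ 325.6 m.
Near limit Dn = s·(H − f)/(H + s − 2f) = 49400 × (325581.4 − 135) / (325581.4 + 49400 − 2 × 135) = 49400 × 325446.4 / 374711.4 ≈ 42905 mm ≈ 42.9 m.

42.9 m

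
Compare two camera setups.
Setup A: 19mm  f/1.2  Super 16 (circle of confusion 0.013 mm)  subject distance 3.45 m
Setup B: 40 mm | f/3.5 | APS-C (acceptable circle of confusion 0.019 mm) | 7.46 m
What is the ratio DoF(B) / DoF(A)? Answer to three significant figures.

Setup A: H = 19²/(1.2×0.013) + 19 ≈ 23160.0 mm; DoF = Df − Dn = 4050.6 − 3004.5 ≈ 1046.1 mm.
Setup B: H = 40²/(3.5×0.019) + 40 ≈ 24100.2 mm; DoF = Df − Dn = 10786.5 − 5701.6 ≈ 5084.9 mm.
Ratio = 5084.9 / 1046.1 ≈ 4.86.

4.86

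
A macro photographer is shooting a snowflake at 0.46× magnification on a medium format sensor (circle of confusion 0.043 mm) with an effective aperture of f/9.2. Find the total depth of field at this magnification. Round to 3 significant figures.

3.74 mm

At magnification m, DoF ≈ 2·N_eff·c/m² = 2 × 9.2 × 0.043 / 0.46² = 0.7912 / 0.2116 ≈ 3.74 mm.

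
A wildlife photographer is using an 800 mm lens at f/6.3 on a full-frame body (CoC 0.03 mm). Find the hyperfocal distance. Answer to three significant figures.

3390 m

Hyperfocal distance H = f²/(N·c) + f = 800²/(6.3 × 0.03) + 800 = 640000/0.189 + 800 ≈ 3387043.4 mm ≈ 3390 m.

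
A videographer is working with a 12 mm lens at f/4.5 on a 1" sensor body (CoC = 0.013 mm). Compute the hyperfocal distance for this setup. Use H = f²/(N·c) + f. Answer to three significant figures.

Hyperfocal distance H = f²/(N·c) + f = 12²/(4.5 × 0.013) + 12 = 144/0.0585 + 12 ≈ 2473.5 mm ≈ 2.47 m.

2.47 m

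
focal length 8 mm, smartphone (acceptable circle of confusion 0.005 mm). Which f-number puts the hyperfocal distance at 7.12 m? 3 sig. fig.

Rearrange H = f²/(N·c) + f for N: N = f² / ((H − f)·c).
N = 8² / ((7120 − 8) × 0.005) = 64 / 35.56 ≈ 1.80.

f/1.80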